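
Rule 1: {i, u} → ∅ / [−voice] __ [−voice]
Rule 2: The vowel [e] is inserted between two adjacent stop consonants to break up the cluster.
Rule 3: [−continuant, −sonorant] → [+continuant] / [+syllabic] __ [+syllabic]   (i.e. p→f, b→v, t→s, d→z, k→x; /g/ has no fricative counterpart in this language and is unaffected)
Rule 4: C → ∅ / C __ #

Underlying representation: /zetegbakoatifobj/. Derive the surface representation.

Rule 1 (high vowel syncope): /i/ is a high vowel flanked by voiceless consonants /t/ and /f/, so it deletes. /zetegbakoatifobj/ → zetegbakoatfobj.
Rule 2 (stop-cluster e-epenthesis): /g/ and /b/ form a stop–stop cluster, so [e] is inserted between them. /zetegbakoatfobj/ → zetegebakoatfobj.
Rule 3 (intervocalic spirantization): /t/ is a stop between vowels /e/ and /e/, so it spirantizes to the fricative [s]. /b/ is a stop between vowels /e/ and /a/, so it spirantizes to the fricative [v]. /k/ is a stop between vowels /a/ and /o/, so it spirantizes to the fricative [x]. /zetegebakoatfobj/ → zesegevaxoatfobj.
Rule 4 (final cluster simplification): /j/ is the second consonant of a word-final cluster /bj/, so it deletes. /zesegevaxoatfobj/ → zesegevaxoatfob.

zesegevaxoatfob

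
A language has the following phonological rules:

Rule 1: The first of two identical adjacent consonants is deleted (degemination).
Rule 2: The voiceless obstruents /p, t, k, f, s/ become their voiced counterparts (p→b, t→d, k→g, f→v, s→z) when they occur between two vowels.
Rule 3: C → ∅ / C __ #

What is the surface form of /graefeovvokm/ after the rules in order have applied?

Rule 1 (degemination): /vv/ is a geminate; the first /v/ deletes. /graefeovvokm/ → graefeovokm.
Rule 2 (intervocalic voicing): /f/ is a voiceless obstruent between vowels /e/ and /e/, so it voices to [v]. /graefeovokm/ → graeveovokm.
Rule 3 (final cluster simplification): /m/ is the second consonant of a word-final cluster /km/, so it deletes. /graeveovokm/ → graeveovok.

graeveovok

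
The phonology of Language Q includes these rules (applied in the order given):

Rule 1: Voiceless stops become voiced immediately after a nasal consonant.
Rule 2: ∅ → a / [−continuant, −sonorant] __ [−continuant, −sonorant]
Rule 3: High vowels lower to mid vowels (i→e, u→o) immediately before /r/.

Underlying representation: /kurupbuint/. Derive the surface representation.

korupabuind

Rule 1 (post-nasal voicing): /t/ is a voiceless stop immediately after the nasal /n/, so it voices to [d]. /kurupbuint/ → kurupbuind.
Rule 2 (stop-cluster a-epenthesis): /p/ and /b/ form a stop–stop cluster, so [a] is inserted between them. /kurupbuind/ → kurupabuind.
Rule 3 (pre-rhotic lowering): /u/ is a high vowel immediately before /r/, so it lowers to [o]. /kurupabuind/ → korupabuind.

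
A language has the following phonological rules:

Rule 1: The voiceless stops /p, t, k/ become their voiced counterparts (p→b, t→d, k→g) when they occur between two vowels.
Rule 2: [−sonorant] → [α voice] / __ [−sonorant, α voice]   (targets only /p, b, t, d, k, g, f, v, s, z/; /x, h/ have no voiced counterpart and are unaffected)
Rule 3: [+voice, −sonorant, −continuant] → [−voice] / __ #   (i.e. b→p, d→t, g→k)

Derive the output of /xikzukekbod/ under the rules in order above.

Rule 1 (intervocalic voicing): /k/ is a voiceless stop between vowels /u/ and /e/, so it voices to [g]. /xikzukekbod/ → xikzugekbod.
Rule 2 (regressive voicing assimilation): /k/ precedes the voiced obstruent /z/, so it voices to [g] by assimilation. /k/ precedes the voiced obstruent /b/, so it voices to [g] by assimilation. /xikzugekbod/ → xigzugegbod.
Rule 3 (final devoicing): /d/ is a voiced stop in word-final position, so it devoices to [t]. /xigzugegbod/ → xigzugegbot.

xigzugegbot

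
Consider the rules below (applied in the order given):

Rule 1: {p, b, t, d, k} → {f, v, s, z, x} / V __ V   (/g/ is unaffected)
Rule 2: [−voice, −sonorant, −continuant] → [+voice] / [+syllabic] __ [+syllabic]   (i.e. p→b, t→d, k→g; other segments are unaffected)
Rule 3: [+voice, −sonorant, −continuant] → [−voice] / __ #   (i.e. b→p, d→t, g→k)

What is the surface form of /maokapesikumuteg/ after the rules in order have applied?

Rule 1 (intervocalic spirantization): /k/ is a stop between vowels /o/ and /a/, so it spirantizes to the fricative [x]. /p/ is a stop between vowels /a/ and /e/, so it spirantizes to the fricative [f]. /k/ is a stop between vowels /i/ and /u/, so it spirantizes to the fricative [x]. /t/ is a stop between vowels /u/ and /e/, so it spirantizes to the fricative [s]. /maokapesikumuteg/ → maoxafesixumuseg.
Rule 2 (intervocalic voicing): no segment meets the environment; /maoxafesixumuseg/ is unchanged.
Rule 3 (final devoicing): /g/ is a voiced stop in word-final position, so it devoices to [k]. /maoxafesixumuseg/ → maoxafesixumusek.

maoxafesixumusek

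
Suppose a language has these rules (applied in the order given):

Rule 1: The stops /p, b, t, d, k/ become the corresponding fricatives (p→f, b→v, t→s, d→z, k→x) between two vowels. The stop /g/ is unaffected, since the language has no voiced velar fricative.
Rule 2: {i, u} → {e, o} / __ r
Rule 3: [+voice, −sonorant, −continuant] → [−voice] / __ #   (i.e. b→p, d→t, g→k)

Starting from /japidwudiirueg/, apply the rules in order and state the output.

jafidwuzieruek

Rule 1 (intervocalic spirantization): /p/ is a stop between vowels /a/ and /i/, so it spirantizes to the fricative [f]. /d/ is a stop between vowels /u/ and /i/, so it spirantizes to the fricative [z]. /japidwudiirueg/ → jafidwuziirueg.
Rule 2 (pre-rhotic lowering): /i/ is a high vowel immediately before /r/, so it lowers to [e]. /jafidwuziirueg/ → jafidwuzierueg.
Rule 3 (final devoicing): /g/ is a voiced stop in word-final position, so it devoices to [k]. /jafidwuzierueg/ → jafidwuzieruek.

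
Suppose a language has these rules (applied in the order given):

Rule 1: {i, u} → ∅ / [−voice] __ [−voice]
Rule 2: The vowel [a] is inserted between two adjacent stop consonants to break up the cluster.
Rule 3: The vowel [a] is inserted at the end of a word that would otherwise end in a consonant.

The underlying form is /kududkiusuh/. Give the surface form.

Rule 1 (high vowel syncope): /u/ is a high vowel flanked by voiceless consonants /s/ and /h/, so it deletes. /kududkiusuh/ → kududkiush.
Rule 2 (stop-cluster a-epenthesis): /d/ and /k/ form a stop–stop cluster, so [a] is inserted between them. /kududkiush/ → kududakiush.
Rule 3 (final a-epenthesis): the form ends in the consonant /h/, so [a] is inserted word-finally. /kududakiush/ → kududakiusha.

kududakiusha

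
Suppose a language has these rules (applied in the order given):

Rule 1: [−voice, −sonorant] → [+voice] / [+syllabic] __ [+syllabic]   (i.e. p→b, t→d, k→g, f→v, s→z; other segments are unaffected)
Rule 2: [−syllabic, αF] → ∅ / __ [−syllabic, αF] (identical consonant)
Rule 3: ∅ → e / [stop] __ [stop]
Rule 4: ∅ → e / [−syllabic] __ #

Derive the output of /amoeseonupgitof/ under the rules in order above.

Rule 1 (intervocalic voicing): /s/ is a voiceless obstruent between vowels /e/ and /e/, so it voices to [z]. /t/ is a voiceless obstruent between vowels /i/ and /o/, so it voices to [d]. /amoeseonupgitof/ → amoezeonupgidof.
Rule 2 (degemination): no segment meets the environment; /amoezeonupgidof/ is unchanged.
Rule 3 (stop-cluster e-epenthesis): /p/ and /g/ form a stop–stop cluster, so [e] is inserted between them. /amoezeonupgidof/ → amoezeonupegidof.
Rule 4 (final e-epenthesis): the form ends in the consonant /f/, so [e] is inserted word-finally. /amoezeonupegidof/ → amoezeonupegidofe.

amoezeonupegidofe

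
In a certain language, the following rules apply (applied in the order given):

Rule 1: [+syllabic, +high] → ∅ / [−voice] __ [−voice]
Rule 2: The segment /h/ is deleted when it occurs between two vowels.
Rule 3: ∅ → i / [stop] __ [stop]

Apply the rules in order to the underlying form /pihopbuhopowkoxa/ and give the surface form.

Rule 1 (high vowel syncope): /i/ is a high vowel flanked by voiceless consonants /p/ and /h/, so it deletes. /pihopbuhopowkoxa/ → phopbuhopowkoxa.
Rule 2 (intervocalic h-deletion): /h/ occurs between vowels /u/ and /o/, so it deletes. /phopbuhopowkoxa/ → phopbuopowkoxa.
Rule 3 (stop-cluster i-epenthesis): /p/ and /b/ form a stop–stop cluster, so [i] is inserted between them. /phopbuopowkoxa/ → phopibuopowkoxa.

phopibuopowkoxa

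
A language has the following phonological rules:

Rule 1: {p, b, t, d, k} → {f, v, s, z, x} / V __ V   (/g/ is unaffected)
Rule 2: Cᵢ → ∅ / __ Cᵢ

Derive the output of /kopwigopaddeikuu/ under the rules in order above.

Rule 1 (intervocalic spirantization): /p/ is a stop between vowels /o/ and /a/, so it spirantizes to the fricative [f]. /k/ is a stop between vowels /i/ and /u/, so it spirantizes to the fricative [x]. /kopwigopaddeikuu/ → kopwigofaddeixuu.
Rule 2 (degemination): /dd/ is a geminate; the first /d/ deletes. /kopwigofaddeixuu/ → kopwigofadeixuu.

kopwigofadeixuu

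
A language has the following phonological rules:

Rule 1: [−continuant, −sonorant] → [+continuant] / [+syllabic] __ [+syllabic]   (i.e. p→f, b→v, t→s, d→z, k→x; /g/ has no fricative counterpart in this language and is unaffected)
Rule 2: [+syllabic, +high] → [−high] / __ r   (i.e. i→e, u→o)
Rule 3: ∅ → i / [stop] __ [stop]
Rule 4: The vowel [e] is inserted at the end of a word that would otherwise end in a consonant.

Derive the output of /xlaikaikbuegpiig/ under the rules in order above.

xlaixaikibuegipiige

Rule 1 (intervocalic spirantization): /k/ is a stop between vowels /i/ and /a/, so it spirantizes to the fricative [x]. /xlaikaikbuegpiig/ → xlaixaikbuegpiig.
Rule 2 (pre-rhotic lowering): no segment meets the environment; /xlaixaikbuegpiig/ is unchanged.
Rule 3 (stop-cluster i-epenthesis): /k/ and /b/ form a stop–stop cluster, so [i] is inserted between them. /g/ and /p/ form a stop–stop cluster, so [i] is inserted between them. /xlaixaikbuegpiig/ → xlaixaikibuegipiig.
Rule 4 (final e-epenthesis): the form ends in the consonant /g/, so [e] is inserted word-finally. /xlaixaikibuegipiig/ → xlaixaikibuegipiige.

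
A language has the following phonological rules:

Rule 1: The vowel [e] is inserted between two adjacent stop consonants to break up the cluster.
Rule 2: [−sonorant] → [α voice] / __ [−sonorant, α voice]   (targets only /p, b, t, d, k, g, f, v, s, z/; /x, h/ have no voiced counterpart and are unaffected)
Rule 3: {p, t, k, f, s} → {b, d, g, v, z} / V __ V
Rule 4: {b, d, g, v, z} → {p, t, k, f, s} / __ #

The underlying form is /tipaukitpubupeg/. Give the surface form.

tibaugidebububek

Rule 1 (stop-cluster e-epenthesis): /t/ and /p/ form a stop–stop cluster, so [e] is inserted between them. /tipaukitpubupeg/ → tipaukitepubupeg.
Rule 2 (regressive voicing assimilation): no segment meets the environment; /tipaukitepubupeg/ is unchanged.
Rule 3 (intervocalic voicing): /p/ is a voiceless obstruent between vowels /i/ and /a/, so it voices to [b]. /k/ is a voiceless obstruent between vowels /u/ and /i/, so it voices to [g]. /t/ is a voiceless obstruent between vowels /i/ and /e/, so it voices to [d]. /p/ is a voiceless obstruent between vowels /e/ and /u/, so it voices to [b]. /p/ is a voiceless obstruent between vowels /u/ and /e/, so it voices to [b]. /tipaukitepubupeg/ → tibaugidebububeg.
Rule 4 (final devoicing): /g/ is a voiced obstruent in word-final position, so it devoices to [k]. /tibaugidebububeg/ → tibaugidebububek.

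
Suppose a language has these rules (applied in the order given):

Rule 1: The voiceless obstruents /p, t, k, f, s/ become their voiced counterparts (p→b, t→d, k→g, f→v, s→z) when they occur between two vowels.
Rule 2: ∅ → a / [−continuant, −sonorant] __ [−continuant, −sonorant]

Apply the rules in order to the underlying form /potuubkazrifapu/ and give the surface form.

poduubakazrivabu

Rule 1 (intervocalic voicing): /t/ is a voiceless obstruent between vowels /o/ and /u/, so it voices to [d]. /f/ is a voiceless obstruent between vowels /i/ and /a/, so it voices to [v]. /p/ is a voiceless obstruent between vowels /a/ and /u/, so it voices to [b]. /potuubkazrifapu/ → poduubkazrivabu.
Rule 2 (stop-cluster a-epenthesis): /b/ and /k/ form a stop–stop cluster, so [a] is inserted between them. /poduubkazrivabu/ → poduubakazrivabu.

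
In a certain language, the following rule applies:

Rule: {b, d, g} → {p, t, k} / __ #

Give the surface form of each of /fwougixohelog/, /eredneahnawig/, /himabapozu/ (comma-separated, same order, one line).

fwougixohelok, eredneahnawik, himabapozu

/fwougixohelog/: /g/ is a voiced stop in word-final position, so it devoices to [k]. → [fwougixohelok].
/eredneahnawig/: /g/ is a voiced stop in word-final position, so it devoices to [k]. → [eredneahnawik].
/himabapozu/: the rule's environment is not met; surfaces unchanged as [himabapozu].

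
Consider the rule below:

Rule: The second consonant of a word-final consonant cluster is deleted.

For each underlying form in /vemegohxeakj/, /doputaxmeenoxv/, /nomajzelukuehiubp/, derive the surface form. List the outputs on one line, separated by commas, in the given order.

/vemegohxeakj/: /j/ is the second consonant of a word-final cluster /kj/, so it deletes. → [vemegohxeak].
/doputaxmeenoxv/: /v/ is the second consonant of a word-final cluster /xv/, so it deletes. → [doputaxmeenox].
/nomajzelukuehiubp/: /p/ is the second consonant of a word-final cluster /bp/, so it deletes. → [nomajzelukuehiub].

vemegohxeak, doputaxmeenox, nomajzelukuehiub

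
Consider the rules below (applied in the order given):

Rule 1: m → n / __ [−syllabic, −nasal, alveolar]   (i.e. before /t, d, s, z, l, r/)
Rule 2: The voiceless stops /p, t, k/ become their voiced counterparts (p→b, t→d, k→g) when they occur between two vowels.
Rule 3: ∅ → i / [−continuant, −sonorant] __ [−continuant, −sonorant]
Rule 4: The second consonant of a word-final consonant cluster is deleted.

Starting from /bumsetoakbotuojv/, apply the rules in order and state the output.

Rule 1 (nasal place assimilation): /m/ precedes the alveolar consonant /s/, so it assimilates in place to [n]. /bumsetoakbotuojv/ → bunsetoakbotuojv.
Rule 2 (intervocalic voicing): /t/ is a voiceless stop between vowels /e/ and /o/, so it voices to [d]. /t/ is a voiceless stop between vowels /o/ and /u/, so it voices to [d]. /bunsetoakbotuojv/ → bunsedoakboduojv.
Rule 3 (stop-cluster i-epenthesis): /k/ and /b/ form a stop–stop cluster, so [i] is inserted between them. /bunsedoakboduojv/ → bunsedoakiboduojv.
Rule 4 (final cluster simplification): /v/ is the second consonant of a word-final cluster /jv/, so it deletes. /bunsedoakiboduojv/ → bunsedoakiboduoj.

bunsedoakiboduoj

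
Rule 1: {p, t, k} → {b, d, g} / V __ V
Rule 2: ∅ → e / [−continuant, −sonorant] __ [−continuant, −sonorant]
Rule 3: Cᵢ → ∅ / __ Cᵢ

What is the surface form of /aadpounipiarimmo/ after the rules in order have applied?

Rule 1 (intervocalic voicing): /p/ is a voiceless stop between vowels /i/ and /i/, so it voices to [b]. /aadpounipiarimmo/ → aadpounibiarimmo.
Rule 2 (stop-cluster e-epenthesis): /d/ and /p/ form a stop–stop cluster, so [e] is inserted between them. /aadpounibiarimmo/ → aadepounibiarimmo.
Rule 3 (degemination): /mm/ is a geminate; the first /m/ deletes. /aadepounibiarimmo/ → aadepounibiarimo.

aadepounibiarimo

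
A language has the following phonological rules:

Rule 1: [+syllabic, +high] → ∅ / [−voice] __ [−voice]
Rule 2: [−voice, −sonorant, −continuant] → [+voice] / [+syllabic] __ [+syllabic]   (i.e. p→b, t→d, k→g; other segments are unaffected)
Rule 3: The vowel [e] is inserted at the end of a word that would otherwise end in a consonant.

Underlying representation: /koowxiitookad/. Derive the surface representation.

Rule 1 (high vowel syncope): no segment meets the environment; /koowxiitookad/ is unchanged.
Rule 2 (intervocalic voicing): /t/ is a voiceless stop between vowels /i/ and /o/, so it voices to [d]. /k/ is a voiceless stop between vowels /o/ and /a/, so it voices to [g]. /koowxiitookad/ → koowxiidoogad.
Rule 3 (final e-epenthesis): the form ends in the consonant /d/, so [e] is inserted word-finally. /koowxiidoogad/ → koowxiidoogade.

koowxiidoogade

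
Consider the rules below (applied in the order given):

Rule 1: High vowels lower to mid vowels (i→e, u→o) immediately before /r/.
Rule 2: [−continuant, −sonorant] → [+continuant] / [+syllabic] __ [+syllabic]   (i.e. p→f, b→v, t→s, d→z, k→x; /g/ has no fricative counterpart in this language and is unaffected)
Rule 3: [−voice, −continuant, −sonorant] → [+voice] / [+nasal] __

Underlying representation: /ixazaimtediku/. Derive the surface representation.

Rule 1 (pre-rhotic lowering): no segment meets the environment; /ixazaimtediku/ is unchanged.
Rule 2 (intervocalic spirantization): /d/ is a stop between vowels /e/ and /i/, so it spirantizes to the fricative [z]. /k/ is a stop between vowels /i/ and /u/, so it spirantizes to the fricative [x]. /ixazaimtediku/ → ixazaimtezixu.
Rule 3 (post-nasal voicing): /t/ is a voiceless stop immediately after the nasal /m/, so it voices to [d]. /ixazaimtezixu/ → ixazaimdezixu.

ixazaimdezixu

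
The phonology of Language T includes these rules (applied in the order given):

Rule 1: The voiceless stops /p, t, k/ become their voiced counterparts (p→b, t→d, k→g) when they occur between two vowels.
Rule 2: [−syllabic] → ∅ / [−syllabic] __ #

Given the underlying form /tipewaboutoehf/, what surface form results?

Rule 1 (intervocalic voicing): /p/ is a voiceless stop between vowels /i/ and /e/, so it voices to [b]. /t/ is a voiceless stop between vowels /u/ and /o/, so it voices to [d]. /tipewaboutoehf/ → tibewaboudoehf.
Rule 2 (final cluster simplification): /f/ is the second consonant of a word-final cluster /hf/, so it deletes. /tibewaboudoehf/ → tibewaboudoeh.

tibewaboudoeh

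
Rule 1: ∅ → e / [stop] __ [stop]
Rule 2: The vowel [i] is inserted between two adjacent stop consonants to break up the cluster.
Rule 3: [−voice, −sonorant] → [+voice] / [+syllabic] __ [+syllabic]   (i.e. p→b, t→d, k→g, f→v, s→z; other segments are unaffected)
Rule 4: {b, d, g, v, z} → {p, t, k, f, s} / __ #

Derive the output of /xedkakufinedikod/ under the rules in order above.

xedegaguvinedigot

Rule 1 (stop-cluster e-epenthesis): /d/ and /k/ form a stop–stop cluster, so [e] is inserted between them. /xedkakufinedikod/ → xedekakufinedikod.
Rule 2 (stop-cluster i-epenthesis): no segment meets the environment; /xedekakufinedikod/ is unchanged.
Rule 3 (intervocalic voicing): /k/ is a voiceless obstruent between vowels /e/ and /a/, so it voices to [g]. /k/ is a voiceless obstruent between vowels /a/ and /u/, so it voices to [g]. /f/ is a voiceless obstruent between vowels /u/ and /i/, so it voices to [v]. /k/ is a voiceless obstruent between vowels /i/ and /o/, so it voices to [g]. /xedekakufinedikod/ → xedegaguvinedigod.
Rule 4 (final devoicing): /d/ is a voiced obstruent in word-final position, so it devoices to [t]. /xedegaguvinedigod/ → xedegaguvinedigot.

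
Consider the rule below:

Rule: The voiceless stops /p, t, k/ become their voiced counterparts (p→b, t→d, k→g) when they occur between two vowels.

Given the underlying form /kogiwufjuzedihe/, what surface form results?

No segment of /kogiwufjuzedihe/ meets the structural description of the rule, so the form surfaces unchanged.

kogiwufjuzedihe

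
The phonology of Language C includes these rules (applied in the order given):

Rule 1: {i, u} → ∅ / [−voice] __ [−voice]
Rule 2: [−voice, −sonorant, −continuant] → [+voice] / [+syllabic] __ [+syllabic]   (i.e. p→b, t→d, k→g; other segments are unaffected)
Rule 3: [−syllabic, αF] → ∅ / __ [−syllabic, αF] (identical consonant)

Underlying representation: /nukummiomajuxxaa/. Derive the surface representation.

nugumiomajuxaa

Rule 1 (high vowel syncope): no segment meets the environment; /nukummiomajuxxaa/ is unchanged.
Rule 2 (intervocalic voicing): /k/ is a voiceless stop between vowels /u/ and /u/, so it voices to [g]. /nukummiomajuxxaa/ → nugummiomajuxxaa.
Rule 3 (degemination): /mm/ is a geminate; the first /m/ deletes. /xx/ is a geminate; the first /x/ deletes. /nugummiomajuxxaa/ → nugumiomajuxaa.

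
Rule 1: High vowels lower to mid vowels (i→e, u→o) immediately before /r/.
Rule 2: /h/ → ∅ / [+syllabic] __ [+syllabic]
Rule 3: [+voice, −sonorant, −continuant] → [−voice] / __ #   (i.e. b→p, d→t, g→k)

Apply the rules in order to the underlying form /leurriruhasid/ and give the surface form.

leorreruasit

Rule 1 (pre-rhotic lowering): /u/ is a high vowel immediately before /r/, so it lowers to [o]. /i/ is a high vowel immediately before /r/, so it lowers to [e]. /leurriruhasid/ → leorreruhasid.
Rule 2 (intervocalic h-deletion): /h/ occurs between vowels /u/ and /a/, so it deletes. /leorreruhasid/ → leorreruasid.
Rule 3 (final devoicing): /d/ is a voiced stop in word-final position, so it devoices to [t]. /leorreruasid/ → leorreruasit.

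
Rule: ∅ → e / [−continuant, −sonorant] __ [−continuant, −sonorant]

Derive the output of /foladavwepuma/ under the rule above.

foladavwepuma

No segment of /foladavwepuma/ meets the structural description of the rule, so the form surfaces unchanged.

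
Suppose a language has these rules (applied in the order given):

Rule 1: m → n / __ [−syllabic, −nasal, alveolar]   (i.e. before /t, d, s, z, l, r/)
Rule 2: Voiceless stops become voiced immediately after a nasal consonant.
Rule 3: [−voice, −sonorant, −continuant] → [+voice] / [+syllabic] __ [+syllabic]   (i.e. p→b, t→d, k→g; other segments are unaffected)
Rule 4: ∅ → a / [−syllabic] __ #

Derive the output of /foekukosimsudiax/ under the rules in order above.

foegugosinsudiaxa

Rule 1 (nasal place assimilation): /m/ precedes the alveolar consonant /s/, so it assimilates in place to [n]. /foekukosimsudiax/ → foekukosinsudiax.
Rule 2 (post-nasal voicing): no segment meets the environment; /foekukosinsudiax/ is unchanged.
Rule 3 (intervocalic voicing): /k/ is a voiceless stop between vowels /e/ and /u/, so it voices to [g]. /k/ is a voiceless stop between vowels /u/ and /o/, so it voices to [g]. /foekukosinsudiax/ → foegugosinsudiax.
Rule 4 (final a-epenthesis): the form ends in the consonant /x/, so [a] is inserted word-finally. /foegugosinsudiax/ → foegugosinsudiaxa.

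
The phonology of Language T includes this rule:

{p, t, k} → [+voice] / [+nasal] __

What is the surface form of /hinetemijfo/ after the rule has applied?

No segment of /hinetemijfo/ meets the structural description of the rule, so the form surfaces unchanged.

hinetemijfo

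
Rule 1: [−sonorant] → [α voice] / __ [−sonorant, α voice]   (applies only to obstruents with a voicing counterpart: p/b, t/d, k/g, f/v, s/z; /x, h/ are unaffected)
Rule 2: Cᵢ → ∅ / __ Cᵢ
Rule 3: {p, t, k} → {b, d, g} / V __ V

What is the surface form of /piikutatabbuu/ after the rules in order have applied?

piigudadabuu

Rule 1 (regressive voicing assimilation): no segment meets the environment; /piikutatabbuu/ is unchanged.
Rule 2 (degemination): /bb/ is a geminate; the first /b/ deletes. /piikutatabbuu/ → piikutatabuu.
Rule 3 (intervocalic voicing): /k/ is a voiceless stop between vowels /i/ and /u/, so it voices to [g]. /t/ is a voiceless stop between vowels /u/ and /a/, so it voices to [d]. /t/ is a voiceless stop between vowels /a/ and /a/, so it voices to [d]. /piikutatabuu/ → piigudadabuu.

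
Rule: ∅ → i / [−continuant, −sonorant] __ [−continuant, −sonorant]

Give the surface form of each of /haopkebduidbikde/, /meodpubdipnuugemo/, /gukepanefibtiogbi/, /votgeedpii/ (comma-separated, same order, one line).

/haopkebduidbikde/: /p/ and /k/ form a stop–stop cluster, so [i] is inserted between them. /b/ and /d/ form a stop–stop cluster, so [i] is inserted between them. /d/ and /b/ form a stop–stop cluster, so [i] is inserted between them. /k/ and /d/ form a stop–stop cluster, so [i] is inserted between them. → [haopikebiduidibikide].
/meodpubdipnuugemo/: /d/ and /p/ form a stop–stop cluster, so [i] is inserted between them. /b/ and /d/ form a stop–stop cluster, so [i] is inserted between them. → [meodipubidipnuugemo].
/gukepanefibtiogbi/: /b/ and /t/ form a stop–stop cluster, so [i] is inserted between them. /g/ and /b/ form a stop–stop cluster, so [i] is inserted between them. → [gukepanefibitiogibi].
/votgeedpii/: /t/ and /g/ form a stop–stop cluster, so [i] is inserted between them. /d/ and /p/ form a stop–stop cluster, so [i] is inserted between them. → [votigeedipii].

haopikebiduidibikide, meodipubidipnuugemo, gukepanefibitiogibi, votigeedipii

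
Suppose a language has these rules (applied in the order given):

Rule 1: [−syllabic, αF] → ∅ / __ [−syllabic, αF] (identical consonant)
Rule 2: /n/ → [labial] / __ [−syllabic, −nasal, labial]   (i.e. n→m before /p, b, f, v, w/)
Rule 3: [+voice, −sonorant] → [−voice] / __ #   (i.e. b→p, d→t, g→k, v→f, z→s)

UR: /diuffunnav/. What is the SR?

Rule 1 (degemination): /ff/ is a geminate; the first /f/ deletes. /nn/ is a geminate; the first /n/ deletes. /diuffunnav/ → diufunav.
Rule 2 (nasal place assimilation): no segment meets the environment; /diufunav/ is unchanged.
Rule 3 (final devoicing): /v/ is a voiced obstruent in word-final position, so it devoices to [f]. /diufunav/ → diufunaf.

diufunaf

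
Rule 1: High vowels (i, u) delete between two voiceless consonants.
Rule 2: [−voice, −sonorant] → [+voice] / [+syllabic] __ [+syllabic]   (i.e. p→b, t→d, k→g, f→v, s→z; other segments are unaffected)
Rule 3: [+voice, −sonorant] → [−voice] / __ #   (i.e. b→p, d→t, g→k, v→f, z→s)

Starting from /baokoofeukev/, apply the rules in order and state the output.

Rule 1 (high vowel syncope): no segment meets the environment; /baokoofeukev/ is unchanged.
Rule 2 (intervocalic voicing): /k/ is a voiceless obstruent between vowels /o/ and /o/, so it voices to [g]. /f/ is a voiceless obstruent between vowels /o/ and /e/, so it voices to [v]. /k/ is a voiceless obstruent between vowels /u/ and /e/, so it voices to [g]. /baokoofeukev/ → baogooveugev.
Rule 3 (final devoicing): /v/ is a voiced obstruent in word-final position, so it devoices to [f]. /baogooveugev/ → baogooveugef.

baogooveugef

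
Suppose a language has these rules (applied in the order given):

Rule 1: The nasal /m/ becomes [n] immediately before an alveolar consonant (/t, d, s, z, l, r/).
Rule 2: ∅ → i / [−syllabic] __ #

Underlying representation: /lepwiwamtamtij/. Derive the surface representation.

lepwiwantantiji

Rule 1 (nasal place assimilation): /m/ precedes the alveolar consonant /t/, so it assimilates in place to [n]. /m/ precedes the alveolar consonant /t/, so it assimilates in place to [n]. /lepwiwamtamtij/ → lepwiwantantij.
Rule 2 (final i-epenthesis): the form ends in the consonant /j/, so [i] is inserted word-finally. /lepwiwantantij/ → lepwiwantantiji.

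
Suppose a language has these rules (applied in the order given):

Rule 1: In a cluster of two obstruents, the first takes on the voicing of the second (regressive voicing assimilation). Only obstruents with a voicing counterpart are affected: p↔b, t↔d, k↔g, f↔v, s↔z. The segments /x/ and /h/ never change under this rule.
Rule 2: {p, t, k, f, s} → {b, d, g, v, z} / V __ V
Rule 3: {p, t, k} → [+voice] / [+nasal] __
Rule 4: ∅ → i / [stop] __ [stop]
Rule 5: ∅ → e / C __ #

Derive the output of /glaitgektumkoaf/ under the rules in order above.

glaidigekitumgoafe

Rule 1 (regressive voicing assimilation): /t/ precedes the voiced obstruent /g/, so it voices to [d] by assimilation. /glaitgektumkoaf/ → glaidgektumkoaf.
Rule 2 (intervocalic voicing): no segment meets the environment; /glaidgektumkoaf/ is unchanged.
Rule 3 (post-nasal voicing): /k/ is a voiceless stop immediately after the nasal /m/, so it voices to [g]. /glaidgektumkoaf/ → glaidgektumgoaf.
Rule 4 (stop-cluster i-epenthesis): /d/ and /g/ form a stop–stop cluster, so [i] is inserted between them. /k/ and /t/ form a stop–stop cluster, so [i] is inserted between them. /glaidgektumgoaf/ → glaidigekitumgoaf.
Rule 5 (final e-epenthesis): the form ends in the consonant /f/, so [e] is inserted word-finally. /glaidigekitumgoaf/ → glaidigekitumgoafe.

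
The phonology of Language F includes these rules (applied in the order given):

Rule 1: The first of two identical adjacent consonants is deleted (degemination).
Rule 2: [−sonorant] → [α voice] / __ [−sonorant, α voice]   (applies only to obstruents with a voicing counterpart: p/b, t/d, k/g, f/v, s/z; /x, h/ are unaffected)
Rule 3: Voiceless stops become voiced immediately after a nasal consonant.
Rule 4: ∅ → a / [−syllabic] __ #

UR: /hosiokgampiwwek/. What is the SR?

Rule 1 (degemination): /ww/ is a geminate; the first /w/ deletes. /hosiokgampiwwek/ → hosiokgampiwek.
Rule 2 (regressive voicing assimilation): /k/ precedes the voiced obstruent /g/, so it voices to [g] by assimilation. /hosiokgampiwek/ → hosioggampiwek.
Rule 3 (post-nasal voicing): /p/ is a voiceless stop immediately after the nasal /m/, so it voices to [b]. /hosioggampiwek/ → hosioggambiwek.
Rule 4 (final a-epenthesis): the form ends in the consonant /k/, so [a] is inserted word-finally. /hosioggambiwek/ → hosioggambiweka.

hosioggambiweka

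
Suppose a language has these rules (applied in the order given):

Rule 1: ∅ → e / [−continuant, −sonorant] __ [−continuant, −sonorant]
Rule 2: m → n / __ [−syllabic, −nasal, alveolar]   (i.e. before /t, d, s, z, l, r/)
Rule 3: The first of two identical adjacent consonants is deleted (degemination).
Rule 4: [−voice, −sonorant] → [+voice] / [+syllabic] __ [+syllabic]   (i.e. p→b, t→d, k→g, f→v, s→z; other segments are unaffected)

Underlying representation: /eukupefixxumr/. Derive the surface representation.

Rule 1 (stop-cluster e-epenthesis): no segment meets the environment; /eukupefixxumr/ is unchanged.
Rule 2 (nasal place assimilation): /m/ precedes the alveolar consonant /r/, so it assimilates in place to [n]. /eukupefixxumr/ → eukupefixxunr.
Rule 3 (degemination): /xx/ is a geminate; the first /x/ deletes. /eukupefixxunr/ → eukupefixunr.
Rule 4 (intervocalic voicing): /k/ is a voiceless obstruent between vowels /u/ and /u/, so it voices to [g]. /p/ is a voiceless obstruent between vowels /u/ and /e/, so it voices to [b]. /f/ is a voiceless obstruent between vowels /e/ and /i/, so it voices to [v]. /eukupefixunr/ → eugubevixunr.

eugubevixunr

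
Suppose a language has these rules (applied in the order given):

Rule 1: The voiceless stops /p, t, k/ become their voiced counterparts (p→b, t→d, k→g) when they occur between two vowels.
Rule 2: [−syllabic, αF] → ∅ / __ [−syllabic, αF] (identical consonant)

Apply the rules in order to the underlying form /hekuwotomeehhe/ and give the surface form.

Rule 1 (intervocalic voicing): /k/ is a voiceless stop between vowels /e/ and /u/, so it voices to [g]. /t/ is a voiceless stop between vowels /o/ and /o/, so it voices to [d]. /hekuwotomeehhe/ → heguwodomeehhe.
Rule 2 (degemination): /hh/ is a geminate; the first /h/ deletes. /heguwodomeehhe/ → heguwodomeehe.

heguwodomeehe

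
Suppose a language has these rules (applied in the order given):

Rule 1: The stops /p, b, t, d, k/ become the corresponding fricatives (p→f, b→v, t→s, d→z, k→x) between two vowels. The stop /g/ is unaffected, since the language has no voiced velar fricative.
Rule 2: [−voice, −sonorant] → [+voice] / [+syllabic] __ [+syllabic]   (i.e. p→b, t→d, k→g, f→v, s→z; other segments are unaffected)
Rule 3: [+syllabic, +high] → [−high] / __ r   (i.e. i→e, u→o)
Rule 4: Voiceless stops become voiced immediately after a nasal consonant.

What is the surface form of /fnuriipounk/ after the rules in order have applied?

Rule 1 (intervocalic spirantization): /p/ is a stop between vowels /i/ and /o/, so it spirantizes to the fricative [f]. /fnuriipounk/ → fnuriifounk.
Rule 2 (intervocalic voicing): /f/ is a voiceless obstruent between vowels /i/ and /o/, so it voices to [v]. /fnuriifounk/ → fnuriivounk.
Rule 3 (pre-rhotic lowering): /u/ is a high vowel immediately before /r/, so it lowers to [o]. /fnuriivounk/ → fnoriivounk.
Rule 4 (post-nasal voicing): /k/ is a voiceless stop immediately after the nasal /n/, so it voices to [g]. /fnoriivounk/ → fnoriivoung.

fnoriivoung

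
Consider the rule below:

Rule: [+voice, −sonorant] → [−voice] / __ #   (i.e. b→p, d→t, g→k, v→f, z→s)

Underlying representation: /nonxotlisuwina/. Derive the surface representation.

No segment of /nonxotlisuwina/ meets the structural description of the rule, so the form surfaces unchanged.

nonxotlisuwina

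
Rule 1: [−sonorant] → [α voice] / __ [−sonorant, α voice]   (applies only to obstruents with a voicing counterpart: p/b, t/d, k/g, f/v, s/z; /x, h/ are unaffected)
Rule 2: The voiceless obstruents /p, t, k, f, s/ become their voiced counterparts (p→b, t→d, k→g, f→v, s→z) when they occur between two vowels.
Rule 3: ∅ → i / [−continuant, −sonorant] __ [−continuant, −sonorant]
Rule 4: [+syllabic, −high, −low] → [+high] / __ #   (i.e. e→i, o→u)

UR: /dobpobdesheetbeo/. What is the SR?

dopipobidesheedibeu

Rule 1 (regressive voicing assimilation): /b/ precedes the voiceless obstruent /p/, so it devoices to [p] by assimilation. /t/ precedes the voiced obstruent /b/, so it voices to [d] by assimilation. /dobpobdesheetbeo/ → doppobdesheedbeo.
Rule 2 (intervocalic voicing): no segment meets the environment; /doppobdesheedbeo/ is unchanged.
Rule 3 (stop-cluster i-epenthesis): /p/ and /p/ form a stop–stop cluster, so [i] is inserted between them. /b/ and /d/ form a stop–stop cluster, so [i] is inserted between them. /d/ and /b/ form a stop–stop cluster, so [i] is inserted between them. /doppobdesheedbeo/ → dopipobidesheedibeo.
Rule 4 (final vowel raising): /o/ is a mid vowel in word-final position, so it raises to [u]. /dopipobidesheedibeo/ → dopipobidesheedibeu.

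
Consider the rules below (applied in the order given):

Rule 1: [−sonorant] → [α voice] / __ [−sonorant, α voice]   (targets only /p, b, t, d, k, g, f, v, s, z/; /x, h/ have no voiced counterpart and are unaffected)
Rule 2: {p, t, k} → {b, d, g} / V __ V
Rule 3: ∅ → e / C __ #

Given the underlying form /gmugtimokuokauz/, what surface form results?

Rule 1 (regressive voicing assimilation): /g/ precedes the voiceless obstruent /t/, so it devoices to [k] by assimilation. /gmugtimokuokauz/ → gmuktimokuokauz.
Rule 2 (intervocalic voicing): /k/ is a voiceless stop between vowels /o/ and /u/, so it voices to [g]. /k/ is a voiceless stop between vowels /o/ and /a/, so it voices to [g]. /gmuktimokuokauz/ → gmuktimoguogauz.
Rule 3 (final e-epenthesis): the form ends in the consonant /z/, so [e] is inserted word-finally. /gmuktimoguogauz/ → gmuktimoguogauze.

gmuktimoguogauze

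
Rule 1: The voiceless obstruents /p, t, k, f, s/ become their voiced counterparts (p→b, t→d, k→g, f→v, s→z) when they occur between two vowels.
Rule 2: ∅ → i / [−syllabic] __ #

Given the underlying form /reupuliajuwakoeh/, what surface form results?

Rule 1 (intervocalic voicing): /p/ is a voiceless obstruent between vowels /u/ and /u/, so it voices to [b]. /k/ is a voiceless obstruent between vowels /a/ and /o/, so it voices to [g]. /reupuliajuwakoeh/ → reubuliajuwagoeh.
Rule 2 (final i-epenthesis): the form ends in the consonant /h/, so [i] is inserted word-finally. /reubuliajuwagoeh/ → reubuliajuwagoehi.

reubuliajuwagoehi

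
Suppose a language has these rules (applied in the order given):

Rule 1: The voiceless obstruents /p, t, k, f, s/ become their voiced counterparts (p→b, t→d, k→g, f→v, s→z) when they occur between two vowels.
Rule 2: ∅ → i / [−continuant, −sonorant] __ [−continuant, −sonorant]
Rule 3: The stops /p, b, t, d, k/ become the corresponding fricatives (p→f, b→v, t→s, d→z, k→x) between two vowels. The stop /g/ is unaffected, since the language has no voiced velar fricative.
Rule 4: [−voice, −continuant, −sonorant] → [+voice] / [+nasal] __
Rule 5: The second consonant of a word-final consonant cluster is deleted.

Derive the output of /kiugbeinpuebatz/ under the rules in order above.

kiugiveinbuevat

Rule 1 (intervocalic voicing): no segment meets the environment; /kiugbeinpuebatz/ is unchanged.
Rule 2 (stop-cluster i-epenthesis): /g/ and /b/ form a stop–stop cluster, so [i] is inserted between them. /kiugbeinpuebatz/ → kiugibeinpuebatz.
Rule 3 (intervocalic spirantization): /b/ is a stop between vowels /i/ and /e/, so it spirantizes to the fricative [v]. /b/ is a stop between vowels /e/ and /a/, so it spirantizes to the fricative [v]. /kiugibeinpuebatz/ → kiugiveinpuevatz.
Rule 4 (post-nasal voicing): /p/ is a voiceless stop immediately after the nasal /n/, so it voices to [b]. /kiugiveinpuevatz/ → kiugiveinbuevatz.
Rule 5 (final cluster simplification): /z/ is the second consonant of a word-final cluster /tz/, so it deletes. /kiugiveinbuevatz/ → kiugiveinbuevat.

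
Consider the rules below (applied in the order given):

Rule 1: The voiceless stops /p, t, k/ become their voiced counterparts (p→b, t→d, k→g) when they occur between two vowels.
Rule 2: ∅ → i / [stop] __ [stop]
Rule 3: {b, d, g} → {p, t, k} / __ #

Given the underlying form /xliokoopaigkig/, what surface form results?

Rule 1 (intervocalic voicing): /k/ is a voiceless stop between vowels /o/ and /o/, so it voices to [g]. /p/ is a voiceless stop between vowels /o/ and /a/, so it voices to [b]. /xliokoopaigkig/ → xliogoobaigkig.
Rule 2 (stop-cluster i-epenthesis): /g/ and /k/ form a stop–stop cluster, so [i] is inserted between them. /xliogoobaigkig/ → xliogoobaigikig.
Rule 3 (final devoicing): /g/ is a voiced stop in word-final position, so it devoices to [k]. /xliogoobaigikig/ → xliogoobaigikik.

xliogoobaigikik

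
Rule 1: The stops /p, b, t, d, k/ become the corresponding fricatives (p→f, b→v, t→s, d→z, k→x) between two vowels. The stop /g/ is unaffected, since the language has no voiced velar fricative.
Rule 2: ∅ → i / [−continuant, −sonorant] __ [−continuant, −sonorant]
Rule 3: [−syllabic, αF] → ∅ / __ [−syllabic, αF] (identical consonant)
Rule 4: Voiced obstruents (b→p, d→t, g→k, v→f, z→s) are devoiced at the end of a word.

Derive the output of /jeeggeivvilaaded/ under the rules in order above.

Rule 1 (intervocalic spirantization): /d/ is a stop between vowels /a/ and /e/, so it spirantizes to the fricative [z]. /jeeggeivvilaaded/ → jeeggeivvilaazed.
Rule 2 (stop-cluster i-epenthesis): /g/ and /g/ form a stop–stop cluster, so [i] is inserted between them. /jeeggeivvilaazed/ → jeegigeivvilaazed.
Rule 3 (degemination): /vv/ is a geminate; the first /v/ deletes. /jeegigeivvilaazed/ → jeegigeivilaazed.
Rule 4 (final devoicing): /d/ is a voiced obstruent in word-final position, so it devoices to [t]. /jeegigeivilaazed/ → jeegigeivilaazet.

jeegigeivilaazet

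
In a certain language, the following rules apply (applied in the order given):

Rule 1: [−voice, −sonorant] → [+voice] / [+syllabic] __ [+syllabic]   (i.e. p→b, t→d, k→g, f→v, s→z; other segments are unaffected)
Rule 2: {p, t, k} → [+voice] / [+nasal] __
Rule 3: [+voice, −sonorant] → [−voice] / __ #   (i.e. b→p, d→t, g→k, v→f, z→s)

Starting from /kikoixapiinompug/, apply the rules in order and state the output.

Rule 1 (intervocalic voicing): /k/ is a voiceless obstruent between vowels /i/ and /o/, so it voices to [g]. /p/ is a voiceless obstruent between vowels /a/ and /i/, so it voices to [b]. /kikoixapiinompug/ → kigoixabiinompug.
Rule 2 (post-nasal voicing): /p/ is a voiceless stop immediately after the nasal /m/, so it voices to [b]. /kigoixabiinompug/ → kigoixabiinombug.
Rule 3 (final devoicing): /g/ is a voiced obstruent in word-final position, so it devoices to [k]. /kigoixabiinombug/ → kigoixabiinombuk.

kigoixabiinombuk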